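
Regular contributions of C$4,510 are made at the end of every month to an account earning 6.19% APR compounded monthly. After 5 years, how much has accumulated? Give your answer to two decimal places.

C$316,204.11

Periodic rate i = 0.0619/12 = 0.00515833; n = 5 × 12 = 60 periods.
Accumulation factor s(60|0.00515833) = 70.111777; FV = 4510 × 70.111777 = 316,204.1145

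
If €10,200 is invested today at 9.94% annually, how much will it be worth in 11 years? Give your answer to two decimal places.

€28,927.66

FV = 10,200 × (1 + 0.0994)^11 = 28,927.6551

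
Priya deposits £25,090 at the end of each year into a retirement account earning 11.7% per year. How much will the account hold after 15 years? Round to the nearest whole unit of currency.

£913,045

FV = 25090 × [(1+0.117)^15 − 1] / 0.117 = 25090 × 36.390784 = 913,044.7705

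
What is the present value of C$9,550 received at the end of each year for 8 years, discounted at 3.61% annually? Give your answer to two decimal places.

Annuity factor a(8|0.0361) = 6.842507; PV = 9550 × 6.842507 = 65,345.9424

C$65,345.94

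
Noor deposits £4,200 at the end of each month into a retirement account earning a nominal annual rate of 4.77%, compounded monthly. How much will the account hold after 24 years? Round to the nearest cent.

£2,255,522.95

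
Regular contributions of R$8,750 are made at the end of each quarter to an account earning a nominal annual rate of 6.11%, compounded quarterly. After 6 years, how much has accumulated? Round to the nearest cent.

R$251,373.96

With 4 periods per year: i = 0.015275, n = 24.
FV = 8750 × [(1+0.015275)^24 − 1] / 0.015275 = 8750 × 28.728453 = 251,373.9644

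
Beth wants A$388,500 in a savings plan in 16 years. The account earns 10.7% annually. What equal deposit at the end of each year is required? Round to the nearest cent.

FV-annuity factor = 38.185337; PMT = 388500 / 38.185337 = 10,174.0622

A$10,174.06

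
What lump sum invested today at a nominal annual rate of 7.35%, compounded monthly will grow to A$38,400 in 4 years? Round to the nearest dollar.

A$28,644

i = 0.0735/12 = 0.006125 per month; n = 4·12 = 48.
PV = FV·(1+i)^(−n) = 38,400 × 0.745945 = 28,644.2915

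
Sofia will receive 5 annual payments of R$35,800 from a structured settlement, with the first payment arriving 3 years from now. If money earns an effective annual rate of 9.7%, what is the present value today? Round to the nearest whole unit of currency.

R$113,641

PV at t=2 (ordinary 5-year annuity): 35800 × a(5|0.097) = 35800 × 3.820019 = 136,756.6822
Discount back 2 years: 136,756.6822 × (1+0.097)^(−2) = 136,756.6822 × 0.830973 = 113,641.0665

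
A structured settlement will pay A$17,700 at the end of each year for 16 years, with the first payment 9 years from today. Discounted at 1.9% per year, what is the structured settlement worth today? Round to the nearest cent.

PV at t=8 (ordinary 16-year annuity): 17700 × a(16|0.019) = 17700 × 13.685884 = 242,240.1513
PV₀ = 242,240.1513 / (1+0.019)^8 = 242,240.1513 / 1.162501 = 208,378.3799

A$208,378.38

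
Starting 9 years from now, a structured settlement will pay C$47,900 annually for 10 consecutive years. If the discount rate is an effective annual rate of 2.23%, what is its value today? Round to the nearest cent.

Value one period before first payment (t=8): 47900 × [1 − (1+0.0223)^(−10)] / 0.0223 = 47900 × 8.875444 = 425,133.7480
Discount back 8 years: 425,133.7480 × (1+0.0223)^(−8) = 425,133.7480 × 0.838249 = 356,367.9963

C$356,368.00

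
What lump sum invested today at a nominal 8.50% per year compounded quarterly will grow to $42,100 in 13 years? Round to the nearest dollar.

Periodic rate i = 0.085/4 = 0.02125; n = 13 × 4 = 52 periods.
PV = FV·(1+i)^(−n) = 42,100 × 0.335068 = 14,106.3443

$14,106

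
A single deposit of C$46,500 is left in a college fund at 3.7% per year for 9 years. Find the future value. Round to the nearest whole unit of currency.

FV = 46,500 × (1 + 0.037)^9 = 64,485.4538

C$64,485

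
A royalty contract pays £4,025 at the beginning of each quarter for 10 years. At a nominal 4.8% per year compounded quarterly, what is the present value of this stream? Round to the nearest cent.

£128,799.82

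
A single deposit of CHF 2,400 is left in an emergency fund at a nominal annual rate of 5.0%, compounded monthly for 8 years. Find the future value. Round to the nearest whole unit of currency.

Periodic rate i = 0.05/12 = 0.00416667; n = 8 × 12 = 96 periods.
FV = 2,400 × (1 + 0.00416667)^96 = 3,577.4051

CHF 3,577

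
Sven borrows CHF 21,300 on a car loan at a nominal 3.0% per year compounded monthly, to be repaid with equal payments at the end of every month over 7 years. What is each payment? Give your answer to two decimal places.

Periodic rate i = 0.03/12 = 0.0025; n = 7 × 12 = 84 periods.
Annuity-PV factor = 75.681321; PMT = 21300 / 75.681321 = 281.4433

CHF 281.44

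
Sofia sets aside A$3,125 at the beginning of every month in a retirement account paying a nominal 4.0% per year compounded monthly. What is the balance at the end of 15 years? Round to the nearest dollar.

Periodic rate i = 0.04/12 = 0.00333333; n = 15 × 12 = 180 periods.
FV = 3125 × [(1+0.00333333)^180 − 1] / 0.00333333 × (1+i) = 3125 × 246.910790 = 771,596.2182
(Beginning-of-period payments → annuity-due factor ×(1+i).)

A$771,596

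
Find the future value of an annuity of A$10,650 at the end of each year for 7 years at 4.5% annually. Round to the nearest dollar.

Accumulation factor s(7|0.045) = 8.019152; FV = 10650 × 8.019152 = 85,403.9665

A$85,404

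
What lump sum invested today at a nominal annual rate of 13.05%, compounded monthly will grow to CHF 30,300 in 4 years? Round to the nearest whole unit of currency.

CHF 18,029

Periodic rate i = 0.1305/12 = 0.010875; n = 4 × 12 = 48 periods.
Discount factor = (1+0.010875)^(−48) = 0.595007; PV = 30,300 × 0.595007 = 18,028.7134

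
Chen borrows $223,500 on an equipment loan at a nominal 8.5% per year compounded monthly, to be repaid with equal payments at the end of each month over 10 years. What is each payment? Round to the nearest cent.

With 12 periods per year: i = 0.00708333, n = 120.
Annuity-PV factor = 80.654470; PMT = 223500 / 80.654470 = 2,771.0801

$2,771.08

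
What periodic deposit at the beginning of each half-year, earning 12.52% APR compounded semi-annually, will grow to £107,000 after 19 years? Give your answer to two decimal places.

i = 0.1252/2 = 0.0626 per half-year; n = 19·2 = 38.
FV-annuity factor × (1+i) = 153.574222; PMT = 107000 / 153.574222 = 696.7315

£696.73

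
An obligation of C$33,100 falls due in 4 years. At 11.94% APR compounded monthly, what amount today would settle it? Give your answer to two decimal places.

With 12 periods per year: i = 0.00995, n = 48.
PV = 33,100 / (1 + 0.00995)^48 = 33,100 / 1.608399 = 20,579.4643

C$20,579.46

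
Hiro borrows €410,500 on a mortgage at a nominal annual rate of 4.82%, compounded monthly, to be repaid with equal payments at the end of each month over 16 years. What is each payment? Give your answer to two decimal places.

€3,071.46

Periodic rate i = 0.0482/12 = 0.00401667; n = 16 × 12 = 192 periods.
Annuity-PV factor = 133.649952; PMT = 410500 / 133.649952 = 3,071.4564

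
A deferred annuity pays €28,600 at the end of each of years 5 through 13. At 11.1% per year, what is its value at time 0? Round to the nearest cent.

€103,538.51

Value one period before first payment (t=4): 28600 × [1 − (1+0.111)^(−9)] / 0.111 = 28600 × 5.515592 = 157,745.9173
Discount back 4 years: 157,745.9173 × (1+0.111)^(−4) = 157,745.9173 × 0.656363 = 103,538.5055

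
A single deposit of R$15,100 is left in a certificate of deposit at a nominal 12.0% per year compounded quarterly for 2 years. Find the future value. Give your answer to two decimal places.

Periodic rate i = 0.12/4 = 0.03; n = 2 × 4 = 8 periods.
FV = 15,100 × (1 + 0.03)^8 = 19,128.2282

R$19,128.23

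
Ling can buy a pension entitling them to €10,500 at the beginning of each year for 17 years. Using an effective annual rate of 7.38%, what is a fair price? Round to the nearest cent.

PV = PMT · [1 − (1+i)^(−n)] / i × (1+i) = 10500 · 10.213337 = 107,240.0385
(Beginning-of-period payments → annuity-due factor ×(1+i).)

€107,240.04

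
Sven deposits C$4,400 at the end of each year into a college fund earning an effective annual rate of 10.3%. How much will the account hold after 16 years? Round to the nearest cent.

Accumulation factor s(16|0.103) = 36.889659; FV = 4400 × 36.889659 = 162,314.4989

C$162,314.50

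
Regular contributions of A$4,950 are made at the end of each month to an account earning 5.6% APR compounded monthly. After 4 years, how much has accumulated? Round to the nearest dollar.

A$265,623

Periodic rate i = 0.056/12 = 0.00466667; n = 4 × 12 = 48 periods.
Accumulation factor s(48|0.00466667) = 53.661284; FV = 4950 × 53.661284 = 265,623.3537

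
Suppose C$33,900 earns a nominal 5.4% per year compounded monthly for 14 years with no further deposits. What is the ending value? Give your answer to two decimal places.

C$72,075.85

i = 0.054/12 = 0.0045 per month; n = 14·12 = 168.
FV = 33,900 × (1 + 0.0045)^168 = 72,075.8546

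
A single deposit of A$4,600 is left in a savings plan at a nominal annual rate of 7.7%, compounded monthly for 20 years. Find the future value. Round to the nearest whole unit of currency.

A$21,352

With 12 periods per year: i = 0.00641667, n = 240.
FV = PV·(1+i)^n = 4,600 × 4.641698 = 21,351.8098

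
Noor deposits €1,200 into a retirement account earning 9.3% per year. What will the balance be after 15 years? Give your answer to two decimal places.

FV = PV·(1+i)^n = 1,200 × 3.795792 = 4,554.9506

€4,554.95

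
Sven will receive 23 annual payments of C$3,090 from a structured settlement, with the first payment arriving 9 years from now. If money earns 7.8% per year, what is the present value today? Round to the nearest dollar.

PV at t=8 (ordinary 23-year annuity): 3090 × a(23|0.078) = 3090 × 10.541882 = 32,574.4165
PV₀ = 32,574.4165 / (1+0.078)^8 = 32,574.4165 / 1.823686 = 17,861.8550

C$17,862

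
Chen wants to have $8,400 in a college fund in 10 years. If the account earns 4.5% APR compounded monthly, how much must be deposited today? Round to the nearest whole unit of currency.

i = 0.045/12 = 0.00375 per month; n = 10·12 = 120.
Discount factor = (1+0.00375)^(−120) = 0.638165; PV = 8,400 × 0.638165 = 5,360.5863

$5,361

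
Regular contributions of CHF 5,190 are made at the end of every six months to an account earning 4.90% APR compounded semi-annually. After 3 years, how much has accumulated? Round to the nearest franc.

CHF 33,111

With 2 periods per year: i = 0.0245, n = 6.
FV = PMT · [(1+i)^n − 1] / i = 5190 · 6.379728 = 33,110.7871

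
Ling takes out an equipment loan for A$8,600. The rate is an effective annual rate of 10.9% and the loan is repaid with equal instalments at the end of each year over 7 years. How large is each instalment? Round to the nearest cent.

A$1,819.16

PMT = 8600 / ( [1 − (1+0.109)^(−7)] / 0.109 ) = 8600 / 4.727460 = 1,819.1587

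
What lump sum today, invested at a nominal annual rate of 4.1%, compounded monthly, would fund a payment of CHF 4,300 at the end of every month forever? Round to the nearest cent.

Periodic rate i = 0.041/12 = 0.00341667.
PV = PMT / i = 4300 / 0.00341667 = 1,258,536.5854

CHF 1,258,536.59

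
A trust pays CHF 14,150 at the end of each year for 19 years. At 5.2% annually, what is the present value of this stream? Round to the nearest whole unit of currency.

CHF 168,254

PV = 14150 × [1 − (1+0.052)^(−19)] / 0.052 = 14150 × 11.890743 = 168,254.0163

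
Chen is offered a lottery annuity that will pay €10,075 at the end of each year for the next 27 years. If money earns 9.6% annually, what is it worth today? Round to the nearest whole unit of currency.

PV = PMT · [1 − (1+i)^(−n)] / i = 10075 · 9.539981 = 96,115.3106

€96,115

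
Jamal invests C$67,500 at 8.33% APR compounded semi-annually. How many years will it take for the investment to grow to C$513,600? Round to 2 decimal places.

24.87 years

Periodic rate i = 0.0833/2 = 0.04165.
(1+i)^n = 513600/67500 = 7.60889, so n = ln 7.60889 / ln 1.04165 = 49.7309 half-years
= 49.7309/2 years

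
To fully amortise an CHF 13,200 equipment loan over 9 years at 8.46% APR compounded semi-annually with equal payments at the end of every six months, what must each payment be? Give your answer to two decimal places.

CHF 1,062.30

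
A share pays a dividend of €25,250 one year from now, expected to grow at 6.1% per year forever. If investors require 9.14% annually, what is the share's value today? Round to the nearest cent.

€830,592.11

PV = PMT / (i − g) = 25250 / (0.0914 − 0.061) = 25250 / 0.030400 = 830,592.1053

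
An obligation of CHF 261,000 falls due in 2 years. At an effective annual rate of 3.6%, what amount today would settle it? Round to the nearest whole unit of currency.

Discount factor = (1+0.036)^(−2) = 0.931709; PV = 261,000 × 0.931709 = 243,176.1602

CHF 243,176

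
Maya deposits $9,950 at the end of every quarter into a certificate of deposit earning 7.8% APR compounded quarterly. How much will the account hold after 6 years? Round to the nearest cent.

$300,857.77

i = 0.078/4 = 0.0195 per quarter; n = 6·4 = 24.
FV = PMT · [(1+i)^n − 1] / i = 9950 · 30.236961 = 300,857.7665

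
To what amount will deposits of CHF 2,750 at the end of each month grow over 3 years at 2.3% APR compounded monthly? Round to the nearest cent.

i = 0.023/12 = 0.00191667 per month; n = 3·12 = 36.
FV = PMT · [(1+i)^n − 1] / i = 2750 · 37.234149 = 102,393.9111

CHF 102,393.91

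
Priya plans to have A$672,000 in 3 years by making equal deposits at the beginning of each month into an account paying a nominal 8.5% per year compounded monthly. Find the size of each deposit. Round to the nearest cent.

A$16,337.66

With 12 periods per year: i = 0.00708333, n = 36.
FV-annuity factor × (1+i) = 41.131961; PMT = 672000 / 41.131961 = 16,337.6601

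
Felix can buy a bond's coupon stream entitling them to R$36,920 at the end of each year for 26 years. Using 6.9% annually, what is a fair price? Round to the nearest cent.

R$440,668.06

PV = 36920 × [1 − (1+0.069)^(−26)] / 0.069 = 36920 × 11.935755 = 440,668.0573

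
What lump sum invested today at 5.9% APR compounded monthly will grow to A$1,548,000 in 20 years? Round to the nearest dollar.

A$477,045

i = 0.059/12 = 0.00491667 per month; n = 20·12 = 240.
PV = FV·(1+i)^(−n) = 1,548,000 × 0.308168 = 477,044.8035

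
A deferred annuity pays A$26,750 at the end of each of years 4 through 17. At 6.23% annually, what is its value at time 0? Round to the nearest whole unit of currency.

A$204,488

PV at t=3 (ordinary 14-year annuity): 26750 × a(14|0.0623) = 26750 × 9.164026 = 245,137.6985
Discount back 3 years: 245,137.6985 × (1+0.0623)^(−3) = 245,137.6985 × 0.834177 = 204,488.3450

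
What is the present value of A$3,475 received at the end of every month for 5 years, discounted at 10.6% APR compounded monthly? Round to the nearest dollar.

i = 0.106/12 = 0.00883333 per month; n = 5·12 = 60.
PV = 3475 × [1 − (1+0.00883333)^(−60)] / 0.00883333 = 3475 × 46.417774 = 161,301.7644

A$161,302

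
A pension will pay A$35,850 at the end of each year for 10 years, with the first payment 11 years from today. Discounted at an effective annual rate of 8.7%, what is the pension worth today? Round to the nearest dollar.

A$101,234

Value one period before first payment (t=10): 35850 × [1 − (1+0.087)^(−10)] / 0.087 = 35850 × 6.503279 = 233,142.5480
Discount back 10 years: 233,142.5480 × (1+0.087)^(−10) = 233,142.5480 × 0.434215 = 101,233.9302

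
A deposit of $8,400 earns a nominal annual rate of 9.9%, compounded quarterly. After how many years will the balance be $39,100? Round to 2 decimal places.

15.73 years

Periodic rate i = 0.099/4 = 0.02475.
n = ln(39100/8400) / ln(1+0.02475) = ln(4.65476) / 0.024449 = 62.9028 quarters
= 62.9028/4 years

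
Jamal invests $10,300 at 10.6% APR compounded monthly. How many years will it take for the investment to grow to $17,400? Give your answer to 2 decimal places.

4.97 years

Periodic rate i = 0.106/12 = 0.00883333.
(1+i)^n = 17400/10300 = 1.68932, so n = ln 1.68932 / ln 1.00883 = 59.6195 months
= 59.6195/12 years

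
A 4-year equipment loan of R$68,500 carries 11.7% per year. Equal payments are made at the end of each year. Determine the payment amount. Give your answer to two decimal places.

R$22,410.22

Annuity-PV factor = 3.056641; PMT = 68500 / 3.056641 = 22,410.2234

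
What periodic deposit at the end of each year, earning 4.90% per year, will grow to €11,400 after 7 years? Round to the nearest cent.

PMT = 11400 / ( [(1+0.049)^7 − 1] / 0.049 ) = 11400 / 8.117276 = 1,404.4121

€1,404.41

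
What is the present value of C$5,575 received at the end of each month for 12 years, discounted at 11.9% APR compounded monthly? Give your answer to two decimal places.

i = 0.119/12 = 0.00991667 per month; n = 12·12 = 144.
Annuity factor a(144|0.00991667) = 76.489347; PV = 5575 × 76.489347 = 426,428.1094

C$426,428.11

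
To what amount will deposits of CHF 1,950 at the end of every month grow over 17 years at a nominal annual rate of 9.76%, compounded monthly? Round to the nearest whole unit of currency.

With 12 periods per year: i = 0.00813333, n = 204.
Accumulation factor s(204|0.00813333) = 518.847035; FV = 1950 × 518.847035 = 1,011,751.7186

CHF 1,011,752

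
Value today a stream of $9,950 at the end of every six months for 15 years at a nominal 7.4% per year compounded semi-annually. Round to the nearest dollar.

i = 0.074/2 = 0.037 per half-year; n = 15·2 = 30.
Annuity factor a(30|0.037) = 17.939712; PV = 9950 × 17.939712 = 178,500.1343

$178,500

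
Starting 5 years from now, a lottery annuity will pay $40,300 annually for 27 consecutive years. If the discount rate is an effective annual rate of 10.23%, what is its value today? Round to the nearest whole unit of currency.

$247,590

Value one period before first payment (t=4): 40300 × [1 − (1+0.1023)^(−27)] / 0.1023 = 40300 × 9.070430 = 365,538.3298
PV₀ = 365,538.3298 / (1+0.1023)^4 = 365,538.3298 / 1.476384 = 247,590.3385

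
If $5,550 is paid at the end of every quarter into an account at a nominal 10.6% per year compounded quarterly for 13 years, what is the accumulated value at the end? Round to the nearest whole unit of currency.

Periodic rate i = 0.106/4 = 0.0265; n = 13 × 4 = 52 periods.
FV = 5550 × [(1+0.0265)^52 − 1] / 0.0265 = 5550 × 109.298810 = 606,608.3954

$606,608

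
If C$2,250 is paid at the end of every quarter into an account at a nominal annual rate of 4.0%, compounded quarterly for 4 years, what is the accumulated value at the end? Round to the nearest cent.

C$38,830.20

Periodic rate i = 0.04/4 = 0.01; n = 4 × 4 = 16 periods.
FV = 2250 × [(1+0.01)^16 − 1] / 0.01 = 2250 × 17.257864 = 38,830.1951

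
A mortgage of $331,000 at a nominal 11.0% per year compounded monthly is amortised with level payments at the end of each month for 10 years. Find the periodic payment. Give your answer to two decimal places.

$4,559.53

With 12 periods per year: i = 0.00916667, n = 120.
Annuity-PV factor = 72.595275; PMT = 331000 / 72.595275 = 4,559.5254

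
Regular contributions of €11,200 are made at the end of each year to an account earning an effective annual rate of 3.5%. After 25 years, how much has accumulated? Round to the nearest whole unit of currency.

€436,238

Accumulation factor s(25|0.035) = 38.949857; FV = 11200 × 38.949857 = 436,238.3950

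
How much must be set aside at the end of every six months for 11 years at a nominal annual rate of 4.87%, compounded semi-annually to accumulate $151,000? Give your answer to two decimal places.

$5,269.86

Periodic rate i = 0.0487/2 = 0.02435; n = 11 × 2 = 22 periods.
PMT = 151000 / ( [(1+0.02435)^22 − 1] / 0.02435 ) = 151000 / 28.653496 = 5,269.8631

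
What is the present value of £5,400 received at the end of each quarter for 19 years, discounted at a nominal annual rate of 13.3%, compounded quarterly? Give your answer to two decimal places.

With 4 periods per year: i = 0.03325, n = 76.
PV = 5400 × [1 − (1+0.03325)^(−76)] / 0.03325 = 5400 × 27.571404 = 148,885.5805

£148,885.58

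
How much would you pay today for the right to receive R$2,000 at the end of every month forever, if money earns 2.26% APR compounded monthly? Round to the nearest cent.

R$1,061,946.90

Periodic rate i = 0.0226/12 = 0.00188333.
PV = PMT / i = 2000 / 0.00188333 = 1,061,946.9027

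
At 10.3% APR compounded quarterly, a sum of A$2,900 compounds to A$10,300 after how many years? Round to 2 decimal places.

12.46 years

Periodic rate i = 0.103/4 = 0.02575.
(1+i)^n = 10300/2900 = 3.55172, so n = ln 3.55172 / ln 1.02575 = 49.8517 quarters
= 49.8517/4 years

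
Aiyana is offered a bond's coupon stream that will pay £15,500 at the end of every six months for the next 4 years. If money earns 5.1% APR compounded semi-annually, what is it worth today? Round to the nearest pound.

i = 0.051/2 = 0.0255 per half-year; n = 4·2 = 8.
Annuity factor a(8|0.0255) = 7.154875; PV = 15500 × 7.154875 = 110,900.5690

£110,901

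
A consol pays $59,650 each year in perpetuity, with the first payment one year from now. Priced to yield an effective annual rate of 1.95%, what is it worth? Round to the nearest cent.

PV = PMT / i = 59650 / 0.0195 = 3,058,974.3590

$3,058,974.36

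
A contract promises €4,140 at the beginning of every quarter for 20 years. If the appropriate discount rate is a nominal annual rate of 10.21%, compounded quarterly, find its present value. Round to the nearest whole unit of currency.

€144,189

Periodic rate i = 0.1021/4 = 0.025525; n = 20 × 4 = 80 periods.
PV = 4140 × [1 − (1+0.025525)^(−80)] / 0.025525 × (1+i) = 4140 × 34.828182 = 144,188.6725
Payments are at the start of each period, so multiply by (1+i).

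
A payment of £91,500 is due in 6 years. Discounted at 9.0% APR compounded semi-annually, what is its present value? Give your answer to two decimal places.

i = 0.09/2 = 0.045 per half-year; n = 6·2 = 12.
PV = 91,500 / (1 + 0.045)^12 = 91,500 / 1.695881 = 53,954.2436

£53,954.24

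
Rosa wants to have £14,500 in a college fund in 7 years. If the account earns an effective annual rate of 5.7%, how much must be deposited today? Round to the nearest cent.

£9,836.56

Discount factor = (1+0.057)^(−7) = 0.678383; PV = 14,500 × 0.678383 = 9,836.5565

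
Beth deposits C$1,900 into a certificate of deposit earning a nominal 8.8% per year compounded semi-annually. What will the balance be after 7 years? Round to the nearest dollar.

With 2 periods per year: i = 0.044, n = 14.
FV = PV·(1+i)^n = 1,900 × 1.827288 = 3,471.8470

C$3,472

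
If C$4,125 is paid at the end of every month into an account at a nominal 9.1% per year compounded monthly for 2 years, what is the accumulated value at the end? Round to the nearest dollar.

With 12 periods per year: i = 0.00758333, n = 24.
FV = PMT · [(1+i)^n − 1] / i = 4125 · 26.214172 = 108,133.4595

C$108,133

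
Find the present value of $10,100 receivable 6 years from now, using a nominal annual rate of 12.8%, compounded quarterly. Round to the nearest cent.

$4,742.51

With 4 periods per year: i = 0.032, n = 24.
PV = 10,100 / (1 + 0.032)^24 = 10,100 / 2.129672 = 4,742.5142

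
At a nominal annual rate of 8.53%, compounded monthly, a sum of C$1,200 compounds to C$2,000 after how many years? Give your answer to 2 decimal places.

6.01 years

Periodic rate i = 0.0853/12 = 0.00710833.
(1+i)^n = 2000/1200 = 1.66667, so n = ln 1.66667 / ln 1.00711 = 72.1180 months
= 72.1180/12 years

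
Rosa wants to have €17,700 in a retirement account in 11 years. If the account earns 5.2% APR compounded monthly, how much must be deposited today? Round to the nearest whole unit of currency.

With 12 periods per year: i = 0.00433333, n = 132.
Discount factor = (1+0.00433333)^(−132) = 0.565093; PV = 17,700 × 0.565093 = 10,002.1533

€10,002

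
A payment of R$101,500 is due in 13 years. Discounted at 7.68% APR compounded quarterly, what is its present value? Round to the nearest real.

R$37,755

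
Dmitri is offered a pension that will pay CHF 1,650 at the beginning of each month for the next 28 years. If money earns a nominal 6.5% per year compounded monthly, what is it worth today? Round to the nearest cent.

CHF 256,398.19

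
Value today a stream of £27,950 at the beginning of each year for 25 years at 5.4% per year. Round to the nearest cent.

Annuity factor a(25|0.054) × (1+i) = 14.277308; PV = 27950 × 14.277308 = 399,050.7670
Payments are at the start of each period, so multiply by (1+i).

£399,050.77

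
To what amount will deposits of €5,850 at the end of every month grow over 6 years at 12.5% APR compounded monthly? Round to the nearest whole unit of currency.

€622,704

With 12 periods per year: i = 0.0104167, n = 72.
FV = 5850 × [(1+0.0104167)^72 − 1] / 0.0104167 = 5850 × 106.445124 = 622,703.9763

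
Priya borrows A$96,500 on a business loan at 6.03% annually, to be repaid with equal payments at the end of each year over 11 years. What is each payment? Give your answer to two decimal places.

A$12,254.30

PMT = 96500 / ( [1 − (1+0.0603)^(−11)] / 0.0603 ) = 96500 / 7.874788 = 12,254.2988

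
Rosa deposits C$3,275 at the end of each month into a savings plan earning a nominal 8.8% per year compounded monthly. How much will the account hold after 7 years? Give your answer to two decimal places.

C$378,418.92

With 12 periods per year: i = 0.00733333, n = 84.
FV = 3275 × [(1+0.00733333)^84 − 1] / 0.00733333 = 3275 × 115.547761 = 378,418.9187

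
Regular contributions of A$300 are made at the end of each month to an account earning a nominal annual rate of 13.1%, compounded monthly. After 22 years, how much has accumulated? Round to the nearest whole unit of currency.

A$455,450

Periodic rate i = 0.131/12 = 0.0109167; n = 22 × 12 = 264 periods.
FV = PMT · [(1+i)^n − 1] / i = 300 · 1518.168001 = 455,450.4004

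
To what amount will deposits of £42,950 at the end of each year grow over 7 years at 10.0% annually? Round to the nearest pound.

FV = 42950 × [(1+0.1)^7 − 1] / 0.1 = 42950 × 9.487171 = 407,473.9945

£407,474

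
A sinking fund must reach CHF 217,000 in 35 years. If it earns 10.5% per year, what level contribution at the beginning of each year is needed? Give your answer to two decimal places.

FV-annuity factor × (1+i) = 336.095466; PMT = 217000 / 336.095466 = 645.6499

CHF 645.65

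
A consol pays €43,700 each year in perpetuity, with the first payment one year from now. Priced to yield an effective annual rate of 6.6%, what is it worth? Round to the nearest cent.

PV = C/r = 43700/0.066 = 662,121.2121

€662,121.21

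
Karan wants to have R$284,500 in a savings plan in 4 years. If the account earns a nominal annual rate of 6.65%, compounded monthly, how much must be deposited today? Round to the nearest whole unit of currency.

R$218,212

With 12 periods per year: i = 0.00554167, n = 48.
PV = 284,500 / (1 + 0.00554167)^48 = 284,500 / 1.303777 = 218,212.1126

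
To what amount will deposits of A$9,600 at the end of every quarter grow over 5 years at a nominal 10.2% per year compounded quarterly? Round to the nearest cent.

Periodic rate i = 0.102/4 = 0.0255; n = 5 × 4 = 20 periods.
FV = PMT · [(1+i)^n − 1] / i = 9600 · 25.673617 = 246,466.7269

A$246,466.73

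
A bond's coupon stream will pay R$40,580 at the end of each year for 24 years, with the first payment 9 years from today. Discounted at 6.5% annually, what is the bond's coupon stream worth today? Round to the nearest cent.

Value one period before first payment (t=8): 40580 × [1 − (1+0.065)^(−24)] / 0.065 = 40580 × 11.990739 = 486,584.1769
PV₀ = 486,584.1769 / (1+0.065)^8 = 486,584.1769 / 1.654996 = 294,009.3351

R$294,009.34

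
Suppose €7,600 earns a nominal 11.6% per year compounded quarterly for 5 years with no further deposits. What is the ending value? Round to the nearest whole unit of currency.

Periodic rate i = 0.116/4 = 0.029; n = 5 × 4 = 20 periods.
7,600 × (1+0.029)^20 = 7,600 × 1.771363 = 13,462.3565

€13,462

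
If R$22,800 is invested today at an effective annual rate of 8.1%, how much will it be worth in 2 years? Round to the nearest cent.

FV = 22,800 × (1 + 0.081)^2 = 26,643.1908

R$26,643.19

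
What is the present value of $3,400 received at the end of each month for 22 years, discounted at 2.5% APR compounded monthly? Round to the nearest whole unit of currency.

With 12 periods per year: i = 0.00208333, n = 264.
PV = 3400 × [1 − (1+0.00208333)^(−264)] / 0.00208333 = 3400 × 202.905605 = 689,879.0553

$689,879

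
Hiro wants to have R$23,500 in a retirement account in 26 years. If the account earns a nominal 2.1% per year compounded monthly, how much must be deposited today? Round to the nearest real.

R$13,619

Periodic rate i = 0.021/12 = 0.00175; n = 26 × 12 = 312 periods.
PV = FV·(1+i)^(−n) = 23,500 × 0.579539 = 13,619.1599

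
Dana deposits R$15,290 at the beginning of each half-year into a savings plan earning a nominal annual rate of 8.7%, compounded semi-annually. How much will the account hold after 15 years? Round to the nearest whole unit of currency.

Periodic rate i = 0.087/2 = 0.0435; n = 15 × 2 = 30 periods.
FV = 15290 × [(1+0.0435)^30 − 1] / 0.0435 × (1+i) = 15290 × 62.066631 = 948,998.7863
(annuity-due: payments at period start, so ×(1+i).)

R$948,999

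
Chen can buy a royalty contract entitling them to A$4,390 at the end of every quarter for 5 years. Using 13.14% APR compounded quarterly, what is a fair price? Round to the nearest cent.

A$63,623.88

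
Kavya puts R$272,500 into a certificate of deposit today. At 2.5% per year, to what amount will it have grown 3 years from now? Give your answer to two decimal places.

R$293,452.70

FV = 272,500 × (1 + 0.025)^3 = 293,452.6953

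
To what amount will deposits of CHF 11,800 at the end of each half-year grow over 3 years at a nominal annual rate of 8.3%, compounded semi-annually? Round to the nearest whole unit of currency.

CHF 78,565

i = 0.083/2 = 0.0415 per half-year; n = 3·2 = 6.
Accumulation factor s(6|0.0415) = 6.658035; FV = 11800 × 6.658035 = 78,564.8132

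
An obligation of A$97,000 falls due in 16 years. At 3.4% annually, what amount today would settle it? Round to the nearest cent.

PV = FV·(1+i)^(−n) = 97,000 × 0.585695 = 56,812.3971

A$56,812.40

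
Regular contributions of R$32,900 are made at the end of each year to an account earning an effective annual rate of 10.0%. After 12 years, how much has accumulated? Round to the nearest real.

FV = 32900 × [(1+0.1)^12 − 1] / 0.1 = 32900 × 21.384284 = 703,542.9359

R$703,543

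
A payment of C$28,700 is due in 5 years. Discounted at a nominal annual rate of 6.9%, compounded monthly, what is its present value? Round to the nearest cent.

C$20,346.02

With 12 periods per year: i = 0.00575, n = 60.
PV = FV·(1+i)^(−n) = 28,700 × 0.708920 = 20,346.0179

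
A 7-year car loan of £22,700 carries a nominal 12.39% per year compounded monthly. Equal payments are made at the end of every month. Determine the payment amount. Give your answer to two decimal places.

£405.47

Periodic rate i = 0.1239/12 = 0.010325; n = 7 × 12 = 84 periods.
Annuity-PV factor = 55.984847; PMT = 22700 / 55.984847 = 405.4669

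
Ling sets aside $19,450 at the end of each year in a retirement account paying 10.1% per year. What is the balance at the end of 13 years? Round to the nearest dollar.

$480,144

Accumulation factor s(13|0.101) = 24.686080; FV = 19450 × 24.686080 = 480,144.2541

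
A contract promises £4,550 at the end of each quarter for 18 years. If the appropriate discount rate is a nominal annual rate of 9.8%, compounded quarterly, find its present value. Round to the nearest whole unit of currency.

£153,207

With 4 periods per year: i = 0.0245, n = 72.
PV = PMT · [1 − (1+i)^(−n)] / i = 4550 · 33.671814 = 153,206.7540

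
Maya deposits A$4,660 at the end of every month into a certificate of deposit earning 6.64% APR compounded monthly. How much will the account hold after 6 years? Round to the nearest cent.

A$410,814.00

i = 0.0664/12 = 0.00553333 per month; n = 6·12 = 72.
Accumulation factor s(72|0.00553333) = 88.157511; FV = 4660 × 88.157511 = 410,814.0024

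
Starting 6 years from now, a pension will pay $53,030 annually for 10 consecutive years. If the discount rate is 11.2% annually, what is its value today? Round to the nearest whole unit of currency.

$182,147

Value one period before first payment (t=5): 53030 × [1 − (1+0.112)^(−10)] / 0.112 = 53030 × 5.840167 = 309,704.0793
Discount back 5 years: 309,704.0793 × (1+0.112)^(−5) = 309,704.0793 × 0.588134 = 182,147.4055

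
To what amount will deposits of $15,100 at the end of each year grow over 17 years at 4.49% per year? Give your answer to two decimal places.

$373,276.51

FV = PMT · [(1+i)^n − 1] / i = 15100 · 24.720299 = 373,276.5103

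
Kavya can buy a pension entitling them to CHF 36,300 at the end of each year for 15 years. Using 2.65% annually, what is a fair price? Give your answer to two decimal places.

CHF 444,524.35

Annuity factor a(15|0.0265) = 12.245850; PV = 36300 × 12.245850 = 444,524.3527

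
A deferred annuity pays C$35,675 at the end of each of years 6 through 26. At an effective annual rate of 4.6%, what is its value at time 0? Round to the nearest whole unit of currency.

Value one period before first payment (t=5): 35675 × [1 − (1+0.046)^(−21)] / 0.046 = 35675 × 13.284847 = 473,936.9241
Discount back 5 years: 473,936.9241 × (1+0.046)^(−5) = 473,936.9241 × 0.798623 = 378,496.7223

C$378,497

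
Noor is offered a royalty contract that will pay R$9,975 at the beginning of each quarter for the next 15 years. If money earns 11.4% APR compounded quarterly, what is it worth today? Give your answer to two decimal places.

Periodic rate i = 0.114/4 = 0.0285; n = 15 × 4 = 60 periods.
PV = 9975 × [1 − (1+0.0285)^(−60)] / 0.0285 × (1+i) = 9975 × 29.402715 = 293,292.0847
(Beginning-of-period payments → annuity-due factor ×(1+i).)

R$293,292.08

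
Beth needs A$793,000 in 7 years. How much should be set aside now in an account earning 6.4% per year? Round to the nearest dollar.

A$513,667

PV = 793,000 / (1 + 0.064)^7 = 793,000 / 1.543801 = 513,667.1488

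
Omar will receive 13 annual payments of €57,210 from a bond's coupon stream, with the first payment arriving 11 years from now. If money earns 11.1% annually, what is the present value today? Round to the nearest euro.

€134,105

PV at t=10 (ordinary 13-year annuity): 57210 × a(13|0.111) = 57210 × 6.716061 = 384,225.8355
PV₀ = 384,225.8355 / (1+0.111)^10 = 384,225.8355 / 2.865105 = 134,105.3099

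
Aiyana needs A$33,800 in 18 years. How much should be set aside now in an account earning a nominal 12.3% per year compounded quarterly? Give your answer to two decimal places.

i = 0.123/4 = 0.03075 per quarter; n = 18·4 = 72.
PV = 33,800 / (1 + 0.03075)^72 = 33,800 / 8.851986 = 3,818.3521

A$3,818.35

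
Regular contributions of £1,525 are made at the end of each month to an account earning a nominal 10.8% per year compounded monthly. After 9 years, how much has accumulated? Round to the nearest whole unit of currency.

With 12 periods per year: i = 0.009, n = 108.
Accumulation factor s(108|0.009) = 181.306446; FV = 1525 × 181.306446 = 276,492.3296

£276,492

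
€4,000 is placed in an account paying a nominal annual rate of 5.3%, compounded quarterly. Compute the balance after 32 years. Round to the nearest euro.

€21,567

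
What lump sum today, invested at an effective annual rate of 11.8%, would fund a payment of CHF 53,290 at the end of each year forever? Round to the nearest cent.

CHF 451,610.17

PV = PMT / i = 53290 / 0.118 = 451,610.1695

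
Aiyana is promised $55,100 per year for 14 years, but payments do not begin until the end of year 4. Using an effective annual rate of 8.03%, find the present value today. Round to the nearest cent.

$359,676.89

PV at t=3 (ordinary 14-year annuity): 55100 × a(14|0.0803) = 55100 × 8.229891 = 453,466.9750
Discount back 3 years: 453,466.9750 × (1+0.0803)^(−3) = 453,466.9750 × 0.793171 = 359,676.8910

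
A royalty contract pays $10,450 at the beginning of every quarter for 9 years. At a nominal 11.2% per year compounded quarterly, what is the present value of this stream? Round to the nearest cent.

$241,693.41

With 4 periods per year: i = 0.028, n = 36.
PV = PMT · [1 − (1+i)^(−n)] / i × (1+i) = 10450 · 23.128556 = 241,693.4150
(annuity-due: payments at period start, so ×(1+i).)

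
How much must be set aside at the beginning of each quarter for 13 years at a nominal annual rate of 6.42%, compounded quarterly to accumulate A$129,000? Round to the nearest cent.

A$1,581.27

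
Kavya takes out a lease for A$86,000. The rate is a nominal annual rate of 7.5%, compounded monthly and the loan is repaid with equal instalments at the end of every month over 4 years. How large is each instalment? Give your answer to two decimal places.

A$2,079.39

i = 0.075/12 = 0.00625 per month; n = 4·12 = 48.
Annuity-PV factor = 41.358371; PMT = 86000 / 41.358371 = 2,079.3856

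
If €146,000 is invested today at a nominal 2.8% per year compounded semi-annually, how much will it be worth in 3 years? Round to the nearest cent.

€158,701.34

Periodic rate i = 0.028/2 = 0.014; n = 3 × 2 = 6 periods.
146,000 × (1+0.014)^6 = 146,000 × 1.086995 = 158,701.3371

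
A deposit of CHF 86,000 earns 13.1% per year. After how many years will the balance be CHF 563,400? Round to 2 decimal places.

n = ln(563400/86000) / ln(1+0.131) = ln(6.55116) / 0.123102 = 15.2690 years

15.27 years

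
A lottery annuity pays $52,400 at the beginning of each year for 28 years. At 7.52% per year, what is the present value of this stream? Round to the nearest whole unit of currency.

$650,829

PV = PMT · [1 − (1+i)^(−n)] / i × (1+i) = 52400 · 12.420406 = 650,829.2527
(annuity-due: payments at period start, so ×(1+i).)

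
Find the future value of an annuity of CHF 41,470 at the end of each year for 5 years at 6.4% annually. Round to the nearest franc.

FV = 41470 × [(1+0.064)^5 − 1] / 0.064 = 41470 × 5.682287 = 235,644.4625

CHF 235,644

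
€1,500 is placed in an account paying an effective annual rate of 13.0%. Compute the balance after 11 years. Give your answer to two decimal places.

€5,753.79

1,500 × (1+0.13)^11 = 1,500 × 3.835861 = 5,753.7917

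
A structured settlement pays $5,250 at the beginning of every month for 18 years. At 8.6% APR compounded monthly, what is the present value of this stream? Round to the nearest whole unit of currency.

$580,028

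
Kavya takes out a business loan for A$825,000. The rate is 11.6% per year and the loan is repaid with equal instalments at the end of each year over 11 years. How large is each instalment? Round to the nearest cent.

A$136,522.30

PMT = 825000 / ( [1 − (1+0.116)^(−11)] / 0.116 ) = 825000 / 6.042969 = 136,522.2981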